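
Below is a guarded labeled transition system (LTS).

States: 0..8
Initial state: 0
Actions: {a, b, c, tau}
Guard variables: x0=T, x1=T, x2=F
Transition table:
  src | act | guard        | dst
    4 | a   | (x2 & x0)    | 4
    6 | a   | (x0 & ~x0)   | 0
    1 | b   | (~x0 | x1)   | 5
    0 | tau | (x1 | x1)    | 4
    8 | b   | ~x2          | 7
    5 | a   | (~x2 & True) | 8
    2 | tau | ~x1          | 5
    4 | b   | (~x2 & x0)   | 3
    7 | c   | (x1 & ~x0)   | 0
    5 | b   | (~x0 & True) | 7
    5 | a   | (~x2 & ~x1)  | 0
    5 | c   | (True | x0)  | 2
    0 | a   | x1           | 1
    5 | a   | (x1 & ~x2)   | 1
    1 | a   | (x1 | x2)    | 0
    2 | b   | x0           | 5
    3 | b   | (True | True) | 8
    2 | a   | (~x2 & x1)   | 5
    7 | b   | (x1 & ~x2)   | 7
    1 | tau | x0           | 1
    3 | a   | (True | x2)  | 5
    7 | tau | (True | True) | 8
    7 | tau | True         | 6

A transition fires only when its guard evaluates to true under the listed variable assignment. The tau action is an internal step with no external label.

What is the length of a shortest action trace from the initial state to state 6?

Answer: 5

Trace:
Breadth-first toward 6:
  depth 0: {0}
  depth 1: {1,4}
  depth 2: {3,5}
  depth 3: {2,8}
  depth 4: {7}
  depth 5: {6}
depth(6)=5, e.g. a·b·a·b·tau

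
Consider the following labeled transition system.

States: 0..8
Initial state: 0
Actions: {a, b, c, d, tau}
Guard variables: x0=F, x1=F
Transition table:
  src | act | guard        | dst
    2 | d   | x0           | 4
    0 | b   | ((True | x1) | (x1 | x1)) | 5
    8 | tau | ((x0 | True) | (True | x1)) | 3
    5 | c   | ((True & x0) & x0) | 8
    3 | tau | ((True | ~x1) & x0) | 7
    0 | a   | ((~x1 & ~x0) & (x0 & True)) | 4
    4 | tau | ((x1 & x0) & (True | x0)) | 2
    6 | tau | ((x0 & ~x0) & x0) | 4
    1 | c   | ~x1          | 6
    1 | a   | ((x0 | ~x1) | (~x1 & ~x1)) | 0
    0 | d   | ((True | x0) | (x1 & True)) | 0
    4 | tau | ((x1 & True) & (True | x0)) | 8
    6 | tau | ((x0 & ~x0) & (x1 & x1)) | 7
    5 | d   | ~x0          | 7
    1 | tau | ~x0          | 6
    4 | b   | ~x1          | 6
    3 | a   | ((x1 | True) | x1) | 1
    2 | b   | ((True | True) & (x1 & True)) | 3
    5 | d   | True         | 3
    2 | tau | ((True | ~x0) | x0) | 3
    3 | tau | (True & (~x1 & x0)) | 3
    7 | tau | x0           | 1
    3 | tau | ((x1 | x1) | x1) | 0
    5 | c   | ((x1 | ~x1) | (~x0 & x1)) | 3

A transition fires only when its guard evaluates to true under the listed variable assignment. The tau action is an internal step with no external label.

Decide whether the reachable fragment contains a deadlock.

Answer: DEADLOCK at state 6

Working:
Reachable = {0,1,3,5,6,7}
  0: b→5  d→0  [2 out]
  1: a→0  c→6  tau→6  [3 out]
  3: a→1  [1 out]
  5: c→3  d→3  d→7  [3 out]
  6: ∅  [STUCK]
  7: ∅  [STUCK]
trace reaching 6: b·d·a·c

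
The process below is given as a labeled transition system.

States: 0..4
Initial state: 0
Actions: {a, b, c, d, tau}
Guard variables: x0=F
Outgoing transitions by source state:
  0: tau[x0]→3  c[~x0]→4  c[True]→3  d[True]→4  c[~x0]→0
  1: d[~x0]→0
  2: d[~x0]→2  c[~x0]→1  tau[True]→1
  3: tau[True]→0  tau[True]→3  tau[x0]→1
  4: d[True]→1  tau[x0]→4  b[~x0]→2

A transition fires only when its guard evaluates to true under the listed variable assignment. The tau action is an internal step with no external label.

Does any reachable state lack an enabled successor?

Answer: DEADLOCK-FREE

Trace:
R = {0,1,2,3,4}
  0: c→0  c→3  c→4  d→4  [deg 4]
  1: d→0  [deg 1]
  2: c→1  d→2  tau→1  [deg 3]
  3: tau→0  tau→3  [deg 2]
  4: b→2  d→1  [deg 2]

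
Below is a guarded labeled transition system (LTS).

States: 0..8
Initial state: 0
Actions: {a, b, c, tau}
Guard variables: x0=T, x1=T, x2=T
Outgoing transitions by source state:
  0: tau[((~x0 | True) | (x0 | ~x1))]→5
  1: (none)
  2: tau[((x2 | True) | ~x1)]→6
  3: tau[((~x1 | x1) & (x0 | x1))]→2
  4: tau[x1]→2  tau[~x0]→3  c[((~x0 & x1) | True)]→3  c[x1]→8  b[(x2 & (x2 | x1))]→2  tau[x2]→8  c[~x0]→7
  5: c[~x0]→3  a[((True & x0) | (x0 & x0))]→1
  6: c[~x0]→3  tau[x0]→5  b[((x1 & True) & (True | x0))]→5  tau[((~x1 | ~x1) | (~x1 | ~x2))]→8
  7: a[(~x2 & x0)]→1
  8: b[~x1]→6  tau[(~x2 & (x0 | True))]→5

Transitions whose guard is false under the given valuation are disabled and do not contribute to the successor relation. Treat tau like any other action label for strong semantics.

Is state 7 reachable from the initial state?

Answer: UNREACHABLE

Analysis:
After dropping false guards: 11 live edges.
Layer 0: {0}
Layer 1: {5}  cumulative {0,5}
Layer 2: {1}  cumulative {0,1,5}
Reachable = {0,1,5}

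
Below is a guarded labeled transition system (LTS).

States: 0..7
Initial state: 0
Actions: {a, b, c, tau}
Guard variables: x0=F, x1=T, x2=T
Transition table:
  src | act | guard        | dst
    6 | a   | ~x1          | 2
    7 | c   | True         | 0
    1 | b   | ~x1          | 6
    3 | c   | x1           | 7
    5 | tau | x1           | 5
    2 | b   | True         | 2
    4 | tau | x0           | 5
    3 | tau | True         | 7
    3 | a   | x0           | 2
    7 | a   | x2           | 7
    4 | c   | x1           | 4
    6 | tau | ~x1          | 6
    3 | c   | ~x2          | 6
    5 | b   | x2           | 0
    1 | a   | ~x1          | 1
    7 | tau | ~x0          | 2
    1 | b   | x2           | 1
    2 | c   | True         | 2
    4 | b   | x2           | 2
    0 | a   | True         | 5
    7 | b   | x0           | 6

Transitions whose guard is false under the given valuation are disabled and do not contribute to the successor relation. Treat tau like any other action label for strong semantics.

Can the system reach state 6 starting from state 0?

Guard filter leaves 13 enabled edge(s).
Layer 0: {0}
Layer 1: {5}  total {0,5}
R = {0,5}

Answer: UNREACHABLE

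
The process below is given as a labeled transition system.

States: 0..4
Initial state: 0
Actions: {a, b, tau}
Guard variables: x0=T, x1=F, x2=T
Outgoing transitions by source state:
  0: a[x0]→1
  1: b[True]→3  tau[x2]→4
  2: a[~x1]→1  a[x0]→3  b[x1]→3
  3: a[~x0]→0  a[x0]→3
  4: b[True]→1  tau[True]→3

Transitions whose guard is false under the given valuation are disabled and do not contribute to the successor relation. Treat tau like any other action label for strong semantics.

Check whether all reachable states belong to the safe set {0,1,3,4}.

Answer: INVARIANT HOLDS

Working:
Safe = {0,1,3,4}
Reachable = {0,1,3,4}
  0: safe
  1: safe
  3: safe
  4: safe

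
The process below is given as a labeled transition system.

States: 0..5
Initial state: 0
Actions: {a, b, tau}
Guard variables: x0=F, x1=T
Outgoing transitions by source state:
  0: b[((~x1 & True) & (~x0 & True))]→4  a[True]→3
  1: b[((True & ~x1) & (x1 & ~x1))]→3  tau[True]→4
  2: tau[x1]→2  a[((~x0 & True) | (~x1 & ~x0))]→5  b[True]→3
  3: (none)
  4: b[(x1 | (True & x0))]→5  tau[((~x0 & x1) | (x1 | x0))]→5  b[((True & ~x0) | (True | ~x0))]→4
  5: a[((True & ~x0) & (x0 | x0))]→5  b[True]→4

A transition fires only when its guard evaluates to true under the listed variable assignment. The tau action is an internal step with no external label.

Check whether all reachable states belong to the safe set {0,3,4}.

Answer: INVARIANT HOLDS

Working:
Inv-set: {0,3,4}
Reach set: {0,3}
  0: safe
  3: safe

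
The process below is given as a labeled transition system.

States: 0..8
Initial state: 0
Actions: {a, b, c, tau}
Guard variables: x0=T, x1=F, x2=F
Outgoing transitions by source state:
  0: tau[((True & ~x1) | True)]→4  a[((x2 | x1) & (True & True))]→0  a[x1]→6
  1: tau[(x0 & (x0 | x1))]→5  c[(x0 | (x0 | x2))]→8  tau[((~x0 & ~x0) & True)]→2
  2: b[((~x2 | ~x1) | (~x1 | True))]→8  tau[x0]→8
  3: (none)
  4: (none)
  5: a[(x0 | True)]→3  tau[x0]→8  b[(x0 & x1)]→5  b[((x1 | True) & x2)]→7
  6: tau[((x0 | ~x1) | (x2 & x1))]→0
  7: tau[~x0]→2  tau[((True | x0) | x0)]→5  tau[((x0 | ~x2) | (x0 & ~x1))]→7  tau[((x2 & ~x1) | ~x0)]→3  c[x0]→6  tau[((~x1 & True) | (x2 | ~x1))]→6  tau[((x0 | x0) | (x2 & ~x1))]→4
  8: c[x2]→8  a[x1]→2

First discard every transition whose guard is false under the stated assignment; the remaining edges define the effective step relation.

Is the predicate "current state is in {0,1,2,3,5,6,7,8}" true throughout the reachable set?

Answer: INVARIANT VIOLATED at state 4

Analysis:
Safe = {0,1,2,3,5,6,7,8}
Reachable = {0,4}
  0: ok
  4: ✗ unsafe
witness against invariant: tau → 4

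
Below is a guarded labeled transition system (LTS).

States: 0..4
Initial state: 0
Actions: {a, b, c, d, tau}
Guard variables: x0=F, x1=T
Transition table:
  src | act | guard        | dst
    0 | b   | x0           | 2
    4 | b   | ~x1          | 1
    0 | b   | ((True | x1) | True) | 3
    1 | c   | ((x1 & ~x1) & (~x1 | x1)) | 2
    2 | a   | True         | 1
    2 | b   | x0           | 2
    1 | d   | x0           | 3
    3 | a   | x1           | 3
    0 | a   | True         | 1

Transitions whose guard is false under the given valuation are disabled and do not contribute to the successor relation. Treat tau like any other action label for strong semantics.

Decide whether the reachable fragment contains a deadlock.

Reachable = {0,1,3}
  0: a→1  b→3  [deg 2]
  1: ∅  [deadlock]
  3: a→3  [deg 1]
trace reaching 1: a

Answer: DEADLOCK at state 1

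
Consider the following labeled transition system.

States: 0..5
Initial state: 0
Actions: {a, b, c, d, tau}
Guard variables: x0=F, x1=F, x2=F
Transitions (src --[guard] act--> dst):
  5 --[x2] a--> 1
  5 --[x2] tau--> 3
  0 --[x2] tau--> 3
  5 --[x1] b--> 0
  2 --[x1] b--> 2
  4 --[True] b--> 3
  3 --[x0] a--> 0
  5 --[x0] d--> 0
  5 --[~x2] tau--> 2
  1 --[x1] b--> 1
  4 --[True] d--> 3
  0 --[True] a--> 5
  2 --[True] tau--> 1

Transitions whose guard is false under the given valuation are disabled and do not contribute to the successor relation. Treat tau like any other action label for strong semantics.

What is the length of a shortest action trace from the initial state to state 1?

Answer: 3

Working:
BFS to 1:
  Layer 0: {0}
  Layer 1: {5}
  Layer 2: {2}
  Layer 3: {1}
first hit 1 at d=3 via a·tau·tau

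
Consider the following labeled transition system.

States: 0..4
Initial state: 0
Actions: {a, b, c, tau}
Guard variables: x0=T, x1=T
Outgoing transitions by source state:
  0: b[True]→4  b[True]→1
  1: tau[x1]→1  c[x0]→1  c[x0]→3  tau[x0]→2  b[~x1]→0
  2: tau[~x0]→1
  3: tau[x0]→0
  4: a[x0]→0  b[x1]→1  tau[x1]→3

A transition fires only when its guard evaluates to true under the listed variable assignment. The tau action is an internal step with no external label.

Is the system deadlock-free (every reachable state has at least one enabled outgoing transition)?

Reachable = {0,1,2,3,4}
  0: b→1  b→4  [deg 2]
  1: c→1  c→3  tau→1  tau→2  [deg 4]
  2: ∅  [STUCK]
  3: tau→0  [deg 1]
  4: a→0  b→1  tau→3  [deg 3]
Path to 2: b·tau

Answer: DEADLOCK at state 2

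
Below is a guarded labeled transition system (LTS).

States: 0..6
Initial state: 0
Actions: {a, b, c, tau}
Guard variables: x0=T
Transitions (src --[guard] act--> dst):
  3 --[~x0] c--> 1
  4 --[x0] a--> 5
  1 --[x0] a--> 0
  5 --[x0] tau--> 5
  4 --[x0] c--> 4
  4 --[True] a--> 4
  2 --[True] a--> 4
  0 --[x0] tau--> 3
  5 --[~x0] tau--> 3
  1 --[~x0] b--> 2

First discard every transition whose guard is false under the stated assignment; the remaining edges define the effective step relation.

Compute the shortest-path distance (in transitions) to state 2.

Answer: UNREACHABLE

Trace:
Breadth-first toward 2:
  Layer 0: {0}
  Layer 1: {3}
2 never appears.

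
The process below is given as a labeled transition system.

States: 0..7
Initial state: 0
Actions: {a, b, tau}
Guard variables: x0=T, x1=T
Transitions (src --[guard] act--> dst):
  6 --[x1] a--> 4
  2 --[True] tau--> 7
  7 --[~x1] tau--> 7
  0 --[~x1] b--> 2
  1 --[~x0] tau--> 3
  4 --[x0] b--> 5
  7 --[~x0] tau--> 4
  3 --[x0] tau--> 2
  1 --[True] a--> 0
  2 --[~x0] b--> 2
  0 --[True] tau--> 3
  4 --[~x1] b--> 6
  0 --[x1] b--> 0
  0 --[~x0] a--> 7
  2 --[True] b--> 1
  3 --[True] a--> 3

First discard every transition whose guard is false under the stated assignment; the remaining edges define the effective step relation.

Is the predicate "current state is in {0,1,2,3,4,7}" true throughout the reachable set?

Allowed set {0,1,2,3,4,7}
Reach set: {0,1,2,3,7}
  0: ✓
  1: ✓
  2: ✓
  3: ✓
  7: ✓

Answer: INVARIANT HOLDS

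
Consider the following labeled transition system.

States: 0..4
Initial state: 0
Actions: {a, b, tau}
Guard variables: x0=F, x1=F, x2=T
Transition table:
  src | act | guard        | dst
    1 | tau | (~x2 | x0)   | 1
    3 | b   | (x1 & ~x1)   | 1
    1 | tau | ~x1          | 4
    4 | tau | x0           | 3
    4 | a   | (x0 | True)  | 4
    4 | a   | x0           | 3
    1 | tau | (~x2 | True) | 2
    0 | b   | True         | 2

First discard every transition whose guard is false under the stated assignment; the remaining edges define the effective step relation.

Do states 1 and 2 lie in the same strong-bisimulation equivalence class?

Answer: NOT BISIMILAR

Trace:
Bisimulation quotient by refinement:
  round 0: {{0,1,2,3,4}}
  round 1: {{0},{1},{2,3},{4}}
stable after 2 split(s): 4 block(s)
1∈{1}, 2∈{2,3}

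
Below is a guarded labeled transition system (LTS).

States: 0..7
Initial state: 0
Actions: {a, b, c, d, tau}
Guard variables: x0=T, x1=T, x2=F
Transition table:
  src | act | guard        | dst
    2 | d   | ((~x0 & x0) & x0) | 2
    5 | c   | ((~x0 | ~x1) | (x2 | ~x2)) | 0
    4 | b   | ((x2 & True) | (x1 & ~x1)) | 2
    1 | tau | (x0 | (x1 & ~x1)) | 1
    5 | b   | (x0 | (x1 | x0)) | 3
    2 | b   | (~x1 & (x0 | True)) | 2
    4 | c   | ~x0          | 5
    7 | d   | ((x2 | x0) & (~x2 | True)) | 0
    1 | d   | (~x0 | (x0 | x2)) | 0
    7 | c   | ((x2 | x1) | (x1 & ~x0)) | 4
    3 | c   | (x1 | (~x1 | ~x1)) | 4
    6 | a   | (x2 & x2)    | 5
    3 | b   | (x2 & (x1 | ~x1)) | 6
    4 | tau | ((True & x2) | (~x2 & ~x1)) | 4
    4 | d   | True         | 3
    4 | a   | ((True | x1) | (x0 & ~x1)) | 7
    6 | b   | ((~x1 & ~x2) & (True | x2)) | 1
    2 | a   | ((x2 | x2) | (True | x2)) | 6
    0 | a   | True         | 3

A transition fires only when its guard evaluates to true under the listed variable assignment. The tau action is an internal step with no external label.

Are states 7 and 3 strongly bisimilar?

Bisimulation quotient by refinement:
  π0 = {{0,1,2,3,4,5,6,7}}
  π1 = {{0,2},{1},{3},{4},{5},{6},{7}}
  π2 = {{0},{1},{2},{3},{4},{5},{6},{7}}
stable after 3 split(s): 8 block(s)
[7]={7}  [3]={3}

Answer: NOT BISIMILAR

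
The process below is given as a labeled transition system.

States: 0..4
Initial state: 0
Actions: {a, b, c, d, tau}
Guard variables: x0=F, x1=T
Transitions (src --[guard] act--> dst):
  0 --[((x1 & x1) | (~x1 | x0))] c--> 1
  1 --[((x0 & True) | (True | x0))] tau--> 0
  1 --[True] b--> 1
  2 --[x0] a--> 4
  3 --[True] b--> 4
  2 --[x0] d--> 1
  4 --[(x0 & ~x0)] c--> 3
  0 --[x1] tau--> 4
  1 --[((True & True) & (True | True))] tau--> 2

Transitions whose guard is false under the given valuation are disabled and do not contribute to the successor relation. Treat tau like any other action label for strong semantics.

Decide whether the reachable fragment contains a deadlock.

Answer: DEADLOCK at state 2

Working:
Reach set: {0,1,2,4}
  0: c→1  tau→4  [deg 2]
  1: b→1  tau→0  tau→2  [deg 3]
  2: ∅  [deadlock]
  4: ∅  [deadlock]
trace reaching 2: c·tau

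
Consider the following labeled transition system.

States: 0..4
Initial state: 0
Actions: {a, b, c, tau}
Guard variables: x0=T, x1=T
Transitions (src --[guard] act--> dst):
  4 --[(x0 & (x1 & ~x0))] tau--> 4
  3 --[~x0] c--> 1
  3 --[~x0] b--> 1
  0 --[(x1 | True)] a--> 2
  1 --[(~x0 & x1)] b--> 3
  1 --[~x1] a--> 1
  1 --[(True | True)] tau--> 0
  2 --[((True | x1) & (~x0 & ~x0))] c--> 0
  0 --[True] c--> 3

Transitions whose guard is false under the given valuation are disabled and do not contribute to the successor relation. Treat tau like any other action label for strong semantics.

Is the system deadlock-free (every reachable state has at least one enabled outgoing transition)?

R = {0,2,3}
  0: a→2  c→3  [deg 2]
  2: ∅  [deadlock]
  3: ∅  [deadlock]
witness 2: a

Answer: DEADLOCK at state 2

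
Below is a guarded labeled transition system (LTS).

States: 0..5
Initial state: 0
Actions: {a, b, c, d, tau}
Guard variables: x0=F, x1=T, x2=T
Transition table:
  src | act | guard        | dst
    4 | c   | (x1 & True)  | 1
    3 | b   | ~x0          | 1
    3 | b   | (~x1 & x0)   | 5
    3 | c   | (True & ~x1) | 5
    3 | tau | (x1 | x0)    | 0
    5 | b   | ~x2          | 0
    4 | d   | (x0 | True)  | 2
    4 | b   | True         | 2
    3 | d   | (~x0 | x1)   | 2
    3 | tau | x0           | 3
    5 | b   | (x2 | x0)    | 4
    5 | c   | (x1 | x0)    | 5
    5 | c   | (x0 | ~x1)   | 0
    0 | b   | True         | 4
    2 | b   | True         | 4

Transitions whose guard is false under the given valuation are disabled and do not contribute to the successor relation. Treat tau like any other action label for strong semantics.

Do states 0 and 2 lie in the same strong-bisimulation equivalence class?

Answer: BISIMILAR

Trace:
Bisimulation quotient by refinement:
  π0 = {{0,1,2,3,4,5}}
  π1 = {{0,2},{1},{3},{4},{5}}
Fixed point at round 2; 5 class(es).
[0]={0,2}  [2]={0,2}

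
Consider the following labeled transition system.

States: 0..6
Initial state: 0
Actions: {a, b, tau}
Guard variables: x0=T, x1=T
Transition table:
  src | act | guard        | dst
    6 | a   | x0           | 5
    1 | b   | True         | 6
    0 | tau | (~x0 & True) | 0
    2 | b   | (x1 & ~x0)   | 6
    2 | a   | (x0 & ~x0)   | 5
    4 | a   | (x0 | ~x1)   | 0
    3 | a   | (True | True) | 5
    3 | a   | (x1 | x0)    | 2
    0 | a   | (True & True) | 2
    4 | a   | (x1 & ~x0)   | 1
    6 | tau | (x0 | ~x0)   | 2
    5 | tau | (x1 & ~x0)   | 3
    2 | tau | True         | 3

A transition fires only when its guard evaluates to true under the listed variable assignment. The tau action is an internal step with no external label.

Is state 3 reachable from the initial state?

Answer: REACHABLE

Working:
After dropping false guards: 8 live edges.
Layer 0: {0}
Layer 1: {2}  now seen {0,2}
Layer 2: {3}  now seen {0,2,3}
Layer 3: {5}  now seen {0,2,3,5}
R = {0,2,3,5}
trace reaching 3: a·tau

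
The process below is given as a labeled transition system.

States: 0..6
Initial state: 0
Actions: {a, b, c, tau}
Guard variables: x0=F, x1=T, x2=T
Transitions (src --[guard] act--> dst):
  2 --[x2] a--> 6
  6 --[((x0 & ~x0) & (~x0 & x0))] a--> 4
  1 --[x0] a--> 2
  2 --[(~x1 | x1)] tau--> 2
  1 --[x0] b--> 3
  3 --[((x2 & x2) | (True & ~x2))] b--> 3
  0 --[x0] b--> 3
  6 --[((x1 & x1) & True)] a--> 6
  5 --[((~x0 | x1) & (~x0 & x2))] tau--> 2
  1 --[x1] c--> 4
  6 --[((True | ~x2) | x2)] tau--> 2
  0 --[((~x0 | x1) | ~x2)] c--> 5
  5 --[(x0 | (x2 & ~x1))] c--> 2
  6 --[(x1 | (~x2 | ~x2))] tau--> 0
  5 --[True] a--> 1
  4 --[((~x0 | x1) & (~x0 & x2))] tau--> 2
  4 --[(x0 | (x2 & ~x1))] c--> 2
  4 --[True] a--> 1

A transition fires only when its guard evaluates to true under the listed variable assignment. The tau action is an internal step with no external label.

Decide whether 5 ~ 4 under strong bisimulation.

Bisimulation quotient by refinement:
  π0 = {{0,1,2,3,4,5,6}}
  π1 = {{0,1},{2,4,5,6},{3}}
  π2 = {{0,1},{2},{3},{4,5},{6}}
5 equivalence class(es) (converged in 3)
[5]={4,5}  [4]={4,5}

Answer: BISIMILAR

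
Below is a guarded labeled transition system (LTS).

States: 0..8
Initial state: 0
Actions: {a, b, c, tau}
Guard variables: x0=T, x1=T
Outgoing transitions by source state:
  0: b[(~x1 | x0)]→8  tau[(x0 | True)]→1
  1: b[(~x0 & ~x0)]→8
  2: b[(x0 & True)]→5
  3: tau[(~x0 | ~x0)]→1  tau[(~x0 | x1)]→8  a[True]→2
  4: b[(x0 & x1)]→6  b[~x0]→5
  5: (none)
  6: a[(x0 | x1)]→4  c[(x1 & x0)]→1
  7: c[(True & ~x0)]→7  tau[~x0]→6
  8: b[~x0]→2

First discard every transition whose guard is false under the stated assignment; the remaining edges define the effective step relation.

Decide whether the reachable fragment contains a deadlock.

Answer: DEADLOCK at state 1

Working:
R = {0,1,8}
  0: b→8  tau→1  [2 exit(s)]
  1: ∅  [no exit]
  8: ∅  [no exit]
trace reaching 1: tau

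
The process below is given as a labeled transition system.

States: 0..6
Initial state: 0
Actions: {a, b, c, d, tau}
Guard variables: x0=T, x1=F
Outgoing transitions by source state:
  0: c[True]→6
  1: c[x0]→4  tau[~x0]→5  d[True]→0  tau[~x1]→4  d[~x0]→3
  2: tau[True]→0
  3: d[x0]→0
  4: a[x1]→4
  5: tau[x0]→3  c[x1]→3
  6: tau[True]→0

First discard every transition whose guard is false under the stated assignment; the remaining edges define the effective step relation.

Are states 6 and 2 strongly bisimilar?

Answer: BISIMILAR

Working:
Refine partition for ~:
  round 0: {{0,1,2,3,4,5,6}}
  round 1: {{0},{1},{2,5,6},{3},{4}}
  round 2: {{0},{1},{2,6},{3},{4},{5}}
stable after 3 split(s): 6 block(s)
[6]={2,6}  [2]={2,6}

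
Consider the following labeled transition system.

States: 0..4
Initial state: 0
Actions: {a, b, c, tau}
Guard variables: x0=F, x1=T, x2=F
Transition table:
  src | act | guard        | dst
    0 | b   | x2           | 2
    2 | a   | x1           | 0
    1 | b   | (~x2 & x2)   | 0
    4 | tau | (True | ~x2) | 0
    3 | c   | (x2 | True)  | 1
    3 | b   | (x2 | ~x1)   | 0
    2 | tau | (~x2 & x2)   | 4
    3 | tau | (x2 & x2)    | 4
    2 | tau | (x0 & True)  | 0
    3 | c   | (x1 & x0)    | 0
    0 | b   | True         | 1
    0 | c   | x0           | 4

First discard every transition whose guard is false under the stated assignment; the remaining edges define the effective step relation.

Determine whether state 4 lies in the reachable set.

Answer: UNREACHABLE

Trace:
After dropping false guards: 4 live edges.
depth 0: {0}
depth 1: {1}  total {0,1}
Reach set: {0,1}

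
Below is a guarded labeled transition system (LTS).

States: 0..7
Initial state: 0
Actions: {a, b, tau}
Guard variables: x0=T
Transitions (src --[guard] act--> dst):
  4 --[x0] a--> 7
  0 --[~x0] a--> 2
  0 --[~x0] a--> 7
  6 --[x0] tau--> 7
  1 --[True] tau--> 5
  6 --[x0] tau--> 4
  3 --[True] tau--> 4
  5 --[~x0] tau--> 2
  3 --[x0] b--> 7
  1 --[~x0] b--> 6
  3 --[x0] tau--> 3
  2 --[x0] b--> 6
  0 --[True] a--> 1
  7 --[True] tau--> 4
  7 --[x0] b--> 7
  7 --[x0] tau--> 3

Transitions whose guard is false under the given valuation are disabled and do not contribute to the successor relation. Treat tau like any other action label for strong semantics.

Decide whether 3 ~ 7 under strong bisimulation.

Refine partition for ~:
  round 0: {{0,1,2,3,4,5,6,7}}
  round 1: {{0,4},{1,6},{2},{3,7},{5}}
  round 2: {{0},{1},{2},{3,7},{4},{5},{6}}
stable after 3 split(s): 7 block(s)
class of 3: {3,7}; class of 7: {3,7}

Answer: BISIMILAR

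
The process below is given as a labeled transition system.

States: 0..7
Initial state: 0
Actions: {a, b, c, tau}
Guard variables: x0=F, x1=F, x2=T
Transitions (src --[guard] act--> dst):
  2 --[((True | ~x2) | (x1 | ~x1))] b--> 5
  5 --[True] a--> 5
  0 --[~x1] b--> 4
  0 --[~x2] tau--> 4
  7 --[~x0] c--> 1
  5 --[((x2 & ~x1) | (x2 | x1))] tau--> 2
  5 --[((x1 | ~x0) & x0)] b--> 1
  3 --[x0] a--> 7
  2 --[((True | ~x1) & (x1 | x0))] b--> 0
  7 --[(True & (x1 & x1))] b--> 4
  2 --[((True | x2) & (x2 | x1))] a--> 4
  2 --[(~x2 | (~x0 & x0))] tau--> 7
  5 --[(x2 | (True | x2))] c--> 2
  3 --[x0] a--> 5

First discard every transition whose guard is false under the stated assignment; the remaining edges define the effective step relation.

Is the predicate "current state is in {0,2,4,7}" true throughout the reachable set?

Inv-set: {0,2,4,7}
Reach set: {0,4}
  0: ✓
  4: ✓

Answer: INVARIANT HOLDS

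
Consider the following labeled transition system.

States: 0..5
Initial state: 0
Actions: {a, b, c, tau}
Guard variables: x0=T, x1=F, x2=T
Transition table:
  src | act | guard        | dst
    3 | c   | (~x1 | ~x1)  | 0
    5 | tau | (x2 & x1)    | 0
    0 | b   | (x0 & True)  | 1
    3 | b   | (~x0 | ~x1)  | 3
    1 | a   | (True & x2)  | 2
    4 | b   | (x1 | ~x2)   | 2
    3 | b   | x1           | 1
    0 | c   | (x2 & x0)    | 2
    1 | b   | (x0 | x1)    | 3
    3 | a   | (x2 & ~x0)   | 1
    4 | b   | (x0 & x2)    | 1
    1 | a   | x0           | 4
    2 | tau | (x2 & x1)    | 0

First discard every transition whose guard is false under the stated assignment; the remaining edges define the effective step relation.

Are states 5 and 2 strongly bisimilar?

Answer: BISIMILAR

Working:
Compute ~ classes (split until stable):
  π0 = {{0,1,2,3,4,5}}
  π1 = {{0,3},{1},{2,5},{4}}
  π2 = {{0},{1},{2,5},{3},{4}}
Fixed point at round 3; 5 class(es).
class of 5: {2,5}; class of 2: {2,5}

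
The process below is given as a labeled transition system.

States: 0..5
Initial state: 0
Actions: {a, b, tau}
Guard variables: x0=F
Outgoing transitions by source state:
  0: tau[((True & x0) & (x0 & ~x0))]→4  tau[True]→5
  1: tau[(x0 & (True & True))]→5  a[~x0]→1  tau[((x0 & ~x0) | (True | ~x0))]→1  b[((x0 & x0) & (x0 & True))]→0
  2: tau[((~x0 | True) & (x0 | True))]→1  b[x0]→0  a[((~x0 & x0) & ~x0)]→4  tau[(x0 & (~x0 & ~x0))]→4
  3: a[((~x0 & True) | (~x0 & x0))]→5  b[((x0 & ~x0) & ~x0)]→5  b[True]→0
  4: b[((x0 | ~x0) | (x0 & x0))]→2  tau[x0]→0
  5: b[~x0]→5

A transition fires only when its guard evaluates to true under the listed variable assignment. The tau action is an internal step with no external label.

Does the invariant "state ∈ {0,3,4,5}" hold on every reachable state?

Answer: INVARIANT HOLDS

Trace:
Inv-set: {0,3,4,5}
Reachable = {0,5}
  0: ok
  5: ok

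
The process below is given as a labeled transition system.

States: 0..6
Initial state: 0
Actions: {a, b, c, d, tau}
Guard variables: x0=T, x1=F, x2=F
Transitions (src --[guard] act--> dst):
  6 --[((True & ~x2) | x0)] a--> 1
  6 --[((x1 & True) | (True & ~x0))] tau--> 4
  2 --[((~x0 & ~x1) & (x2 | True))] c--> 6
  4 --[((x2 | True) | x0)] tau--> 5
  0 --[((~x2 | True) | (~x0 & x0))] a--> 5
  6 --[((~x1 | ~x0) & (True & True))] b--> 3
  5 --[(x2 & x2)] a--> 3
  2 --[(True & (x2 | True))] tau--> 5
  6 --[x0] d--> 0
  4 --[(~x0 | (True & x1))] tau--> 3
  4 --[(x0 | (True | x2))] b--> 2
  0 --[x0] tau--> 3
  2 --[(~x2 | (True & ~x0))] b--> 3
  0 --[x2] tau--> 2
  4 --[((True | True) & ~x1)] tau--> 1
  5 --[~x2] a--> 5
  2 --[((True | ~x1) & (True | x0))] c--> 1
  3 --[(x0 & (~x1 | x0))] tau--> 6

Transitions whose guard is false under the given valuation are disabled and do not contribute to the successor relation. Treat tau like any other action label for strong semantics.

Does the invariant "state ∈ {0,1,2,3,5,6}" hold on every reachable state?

Inv-set: {0,1,2,3,5,6}
Reach set: {0,1,3,5,6}
  0: safe
  1: safe
  3: safe
  5: safe
  6: safe

Answer: INVARIANT HOLDS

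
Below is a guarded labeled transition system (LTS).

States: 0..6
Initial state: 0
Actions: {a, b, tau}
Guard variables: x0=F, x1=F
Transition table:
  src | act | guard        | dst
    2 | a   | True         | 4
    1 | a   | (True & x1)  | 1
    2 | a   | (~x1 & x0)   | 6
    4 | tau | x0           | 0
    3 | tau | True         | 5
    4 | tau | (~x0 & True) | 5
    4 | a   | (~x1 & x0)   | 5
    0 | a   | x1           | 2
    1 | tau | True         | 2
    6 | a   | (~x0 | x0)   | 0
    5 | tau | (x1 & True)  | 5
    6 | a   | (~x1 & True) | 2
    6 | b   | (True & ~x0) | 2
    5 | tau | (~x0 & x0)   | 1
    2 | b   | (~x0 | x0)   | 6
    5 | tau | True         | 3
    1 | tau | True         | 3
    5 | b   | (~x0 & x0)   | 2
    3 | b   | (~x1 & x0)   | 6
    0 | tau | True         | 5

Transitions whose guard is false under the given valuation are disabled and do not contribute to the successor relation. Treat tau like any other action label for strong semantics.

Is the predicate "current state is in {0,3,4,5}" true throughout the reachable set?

Answer: INVARIANT HOLDS

Analysis:
Inv-set: {0,3,4,5}
R = {0,3,5}
  0: safe
  3: safe
  5: safe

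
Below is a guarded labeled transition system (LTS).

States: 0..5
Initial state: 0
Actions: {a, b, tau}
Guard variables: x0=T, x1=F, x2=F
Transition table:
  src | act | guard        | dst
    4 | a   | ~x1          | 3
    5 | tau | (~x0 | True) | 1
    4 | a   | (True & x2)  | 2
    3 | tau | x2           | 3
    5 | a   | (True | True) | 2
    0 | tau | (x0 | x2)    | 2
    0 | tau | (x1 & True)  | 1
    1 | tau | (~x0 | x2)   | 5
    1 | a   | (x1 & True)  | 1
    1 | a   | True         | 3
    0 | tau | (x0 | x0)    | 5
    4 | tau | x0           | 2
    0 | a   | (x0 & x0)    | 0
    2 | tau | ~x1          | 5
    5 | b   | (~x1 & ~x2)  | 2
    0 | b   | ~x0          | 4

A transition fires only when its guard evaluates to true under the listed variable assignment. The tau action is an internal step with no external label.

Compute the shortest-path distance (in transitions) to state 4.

Answer: UNREACHABLE

Analysis:
Layered search for 4:
  Layer 0: {0}
  Layer 1: {2,5}
  Layer 2: {1}
  Layer 3: {3}
4 never appears.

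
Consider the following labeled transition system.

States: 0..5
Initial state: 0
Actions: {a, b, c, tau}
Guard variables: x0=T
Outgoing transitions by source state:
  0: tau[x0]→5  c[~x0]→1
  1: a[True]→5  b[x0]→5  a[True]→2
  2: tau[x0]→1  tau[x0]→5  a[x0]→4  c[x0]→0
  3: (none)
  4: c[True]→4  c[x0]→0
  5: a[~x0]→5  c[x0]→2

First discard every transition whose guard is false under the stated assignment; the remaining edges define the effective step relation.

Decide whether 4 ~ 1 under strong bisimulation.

Compute ~ classes (split until stable):
  π0 = {{0,1,2,3,4,5}}
  π1 = {{0},{1},{2},{3},{4,5}}
  π2 = {{0},{1},{2},{3},{4},{5}}
stable after 3 split(s): 6 block(s)
4∈{4}, 1∈{1}

Answer: NOT BISIMILAR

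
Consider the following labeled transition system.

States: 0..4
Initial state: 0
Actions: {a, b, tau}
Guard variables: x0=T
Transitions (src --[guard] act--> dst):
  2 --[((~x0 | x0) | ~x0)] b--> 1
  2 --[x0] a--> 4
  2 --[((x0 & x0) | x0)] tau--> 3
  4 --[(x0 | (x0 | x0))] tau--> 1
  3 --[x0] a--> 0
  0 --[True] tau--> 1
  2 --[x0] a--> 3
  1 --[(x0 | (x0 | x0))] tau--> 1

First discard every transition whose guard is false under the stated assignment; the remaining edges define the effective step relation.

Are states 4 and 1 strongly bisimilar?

Bisimulation quotient by refinement:
  π0 = {{0,1,2,3,4}}
  π1 = {{0,1,4},{2},{3}}
Fixed point at round 2; 3 class(es).
class of 4: {0,1,4}; class of 1: {0,1,4}

Answer: BISIMILAR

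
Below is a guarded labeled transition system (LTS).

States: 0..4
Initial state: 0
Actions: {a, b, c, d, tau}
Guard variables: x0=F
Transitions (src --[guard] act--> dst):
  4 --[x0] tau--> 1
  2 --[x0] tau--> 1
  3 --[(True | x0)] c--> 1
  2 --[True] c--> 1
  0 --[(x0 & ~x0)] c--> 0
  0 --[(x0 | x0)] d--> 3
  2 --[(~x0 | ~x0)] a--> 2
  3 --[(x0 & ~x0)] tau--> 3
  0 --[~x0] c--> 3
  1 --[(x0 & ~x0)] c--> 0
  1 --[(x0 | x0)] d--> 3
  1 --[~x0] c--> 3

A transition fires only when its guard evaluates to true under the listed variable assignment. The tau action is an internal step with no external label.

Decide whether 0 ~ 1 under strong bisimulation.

Answer: BISIMILAR

Trace:
Compute ~ classes (split until stable):
  round 0: {{0,1,2,3,4}}
  round 1: {{0,1,3},{2},{4}}
3 equivalence class(es) (converged in 2)
class of 0: {0,1,3}; class of 1: {0,1,3}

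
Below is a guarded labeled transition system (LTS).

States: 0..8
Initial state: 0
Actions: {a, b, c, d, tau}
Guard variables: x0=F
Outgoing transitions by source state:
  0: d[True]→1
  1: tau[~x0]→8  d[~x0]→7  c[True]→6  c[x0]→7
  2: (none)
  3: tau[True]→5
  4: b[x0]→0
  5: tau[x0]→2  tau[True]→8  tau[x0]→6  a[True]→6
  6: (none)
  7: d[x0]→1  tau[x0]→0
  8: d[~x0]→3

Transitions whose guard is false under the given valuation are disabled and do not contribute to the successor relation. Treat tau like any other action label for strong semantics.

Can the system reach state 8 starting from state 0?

Guard filter leaves 8 enabled edge(s).
depth 0: {0}
depth 1: {1}  total {0,1}
depth 2: {6,7,8}  total {0,1,6,7,8}
depth 3: {3}  total {0,1,3,6,7,8}
depth 4: {5}  total {0,1,3,5,6,7,8}
Reach set: {0,1,3,5,6,7,8}
Path to 8: d·tau

Answer: REACHABLE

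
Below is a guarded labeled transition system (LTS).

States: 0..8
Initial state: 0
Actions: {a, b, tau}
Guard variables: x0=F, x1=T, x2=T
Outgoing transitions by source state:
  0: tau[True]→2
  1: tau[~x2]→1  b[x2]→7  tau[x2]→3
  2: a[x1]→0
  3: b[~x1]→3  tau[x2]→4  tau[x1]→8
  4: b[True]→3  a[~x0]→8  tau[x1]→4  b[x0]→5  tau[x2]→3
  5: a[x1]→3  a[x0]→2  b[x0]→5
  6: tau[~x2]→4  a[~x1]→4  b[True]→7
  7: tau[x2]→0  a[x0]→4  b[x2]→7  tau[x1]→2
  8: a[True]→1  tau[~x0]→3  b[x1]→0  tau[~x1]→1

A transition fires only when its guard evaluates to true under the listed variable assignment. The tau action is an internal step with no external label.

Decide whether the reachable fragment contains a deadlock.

Answer: DEADLOCK-FREE

Analysis:
R = {0,2}
  0: tau→2  [deg 1]
  2: a→0  [deg 1]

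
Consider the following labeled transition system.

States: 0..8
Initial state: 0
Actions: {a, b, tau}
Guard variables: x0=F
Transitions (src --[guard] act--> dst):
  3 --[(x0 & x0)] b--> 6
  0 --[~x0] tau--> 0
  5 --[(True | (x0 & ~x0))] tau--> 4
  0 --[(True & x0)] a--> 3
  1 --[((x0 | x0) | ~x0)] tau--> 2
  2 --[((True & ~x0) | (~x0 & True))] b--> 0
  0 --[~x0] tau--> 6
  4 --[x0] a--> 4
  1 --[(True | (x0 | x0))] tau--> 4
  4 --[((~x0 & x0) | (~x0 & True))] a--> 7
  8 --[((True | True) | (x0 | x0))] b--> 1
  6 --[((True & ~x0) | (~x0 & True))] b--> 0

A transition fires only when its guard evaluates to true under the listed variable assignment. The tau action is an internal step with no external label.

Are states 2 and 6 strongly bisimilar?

Answer: BISIMILAR

Working:
Bisimulation quotient by refinement:
  P[0] = {{0,1,2,3,4,5,6,7,8}}
  P[1] = {{0,1,5},{2,6,8},{3,7},{4}}
  P[2] = {{0},{1},{2,6,8},{3,7},{4},{5}}
  P[3] = {{0},{1},{2,6},{3,7},{4},{5},{8}}
stable after 4 split(s): 7 block(s)
[2]={2,6}  [6]={2,6}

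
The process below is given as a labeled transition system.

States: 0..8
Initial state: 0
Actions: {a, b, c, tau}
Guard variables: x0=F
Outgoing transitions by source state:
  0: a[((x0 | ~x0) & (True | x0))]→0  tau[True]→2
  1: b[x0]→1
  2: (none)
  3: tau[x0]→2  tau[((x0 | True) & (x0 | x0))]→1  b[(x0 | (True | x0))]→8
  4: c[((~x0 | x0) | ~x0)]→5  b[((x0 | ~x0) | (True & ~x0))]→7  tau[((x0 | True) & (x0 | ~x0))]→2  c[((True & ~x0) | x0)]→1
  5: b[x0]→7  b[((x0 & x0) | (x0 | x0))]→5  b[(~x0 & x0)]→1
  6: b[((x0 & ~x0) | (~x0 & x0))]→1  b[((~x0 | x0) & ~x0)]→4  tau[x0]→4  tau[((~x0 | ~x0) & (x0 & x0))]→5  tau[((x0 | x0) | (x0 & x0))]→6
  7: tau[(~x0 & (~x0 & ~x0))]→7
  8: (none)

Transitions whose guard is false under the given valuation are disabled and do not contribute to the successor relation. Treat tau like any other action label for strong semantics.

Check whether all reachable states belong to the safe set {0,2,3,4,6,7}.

Safe = {0,2,3,4,6,7}
Reachable = {0,2}
  0: ✓
  2: ✓

Answer: INVARIANT HOLDS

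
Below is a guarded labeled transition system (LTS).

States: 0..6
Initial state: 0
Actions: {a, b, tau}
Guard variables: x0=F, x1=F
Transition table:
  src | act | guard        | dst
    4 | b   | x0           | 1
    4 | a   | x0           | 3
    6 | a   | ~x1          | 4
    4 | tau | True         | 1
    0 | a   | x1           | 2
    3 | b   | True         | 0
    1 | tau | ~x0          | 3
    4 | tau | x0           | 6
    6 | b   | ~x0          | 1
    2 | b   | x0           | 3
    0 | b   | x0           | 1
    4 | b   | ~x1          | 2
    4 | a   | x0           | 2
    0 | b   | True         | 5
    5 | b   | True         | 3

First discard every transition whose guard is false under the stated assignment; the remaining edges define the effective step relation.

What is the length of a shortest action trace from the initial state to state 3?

Answer: 2

Working:
BFS to 3:
  Layer 0: {0}
  Layer 1: {5}
  Layer 2: {3}
first hit 3 at d=2 via b·b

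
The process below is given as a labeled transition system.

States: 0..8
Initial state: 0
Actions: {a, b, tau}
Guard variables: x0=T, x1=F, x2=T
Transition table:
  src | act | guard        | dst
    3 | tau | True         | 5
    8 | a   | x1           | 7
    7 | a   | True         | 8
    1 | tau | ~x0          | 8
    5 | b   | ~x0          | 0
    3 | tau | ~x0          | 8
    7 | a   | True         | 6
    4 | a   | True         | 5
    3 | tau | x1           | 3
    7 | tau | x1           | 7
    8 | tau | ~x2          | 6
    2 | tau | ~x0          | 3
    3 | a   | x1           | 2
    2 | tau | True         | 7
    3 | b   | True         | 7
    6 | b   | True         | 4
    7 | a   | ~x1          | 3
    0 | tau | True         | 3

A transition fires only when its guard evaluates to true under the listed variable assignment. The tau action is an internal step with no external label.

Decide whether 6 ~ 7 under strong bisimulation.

Refine partition for ~:
  P[0] = {{0,1,2,3,4,5,6,7,8}}
  P[1] = {{0,2},{1,5,8},{3},{4,7},{6}}
  P[2] = {{0},{1,5,8},{2},{3},{4},{6},{7}}
stable after 3 split(s): 7 block(s)
class of 6: {6}; class of 7: {7}

Answer: NOT BISIMILAR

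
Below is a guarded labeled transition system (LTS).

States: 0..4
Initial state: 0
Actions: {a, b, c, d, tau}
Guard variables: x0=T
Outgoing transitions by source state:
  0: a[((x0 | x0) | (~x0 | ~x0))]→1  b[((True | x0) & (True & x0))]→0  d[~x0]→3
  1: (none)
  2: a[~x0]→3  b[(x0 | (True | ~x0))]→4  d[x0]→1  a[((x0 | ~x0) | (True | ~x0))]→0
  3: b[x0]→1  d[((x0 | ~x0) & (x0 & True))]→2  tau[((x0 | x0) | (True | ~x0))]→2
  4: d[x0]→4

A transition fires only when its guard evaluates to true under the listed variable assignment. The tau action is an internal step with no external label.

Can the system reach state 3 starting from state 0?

After dropping false guards: 9 live edges.
L0 = {0}
L1 = {1}  now seen {0,1}
Reachable = {0,1}

Answer: UNREACHABLE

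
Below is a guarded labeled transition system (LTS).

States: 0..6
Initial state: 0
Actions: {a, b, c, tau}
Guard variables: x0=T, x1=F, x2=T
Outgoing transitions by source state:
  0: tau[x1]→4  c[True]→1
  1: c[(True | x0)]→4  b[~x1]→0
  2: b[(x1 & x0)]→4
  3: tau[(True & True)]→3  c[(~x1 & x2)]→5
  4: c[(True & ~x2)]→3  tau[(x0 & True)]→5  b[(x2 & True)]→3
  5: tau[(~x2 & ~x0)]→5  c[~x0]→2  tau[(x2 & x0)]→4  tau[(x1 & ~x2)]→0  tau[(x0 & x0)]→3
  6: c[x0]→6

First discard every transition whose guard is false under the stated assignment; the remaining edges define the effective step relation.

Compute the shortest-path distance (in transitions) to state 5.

Answer: 3

Analysis:
BFS to 5:
  depth 0: {0}
  depth 1: {1}
  depth 2: {4}
  depth 3: {3,5}
5 enters at depth 3; path c·c·tau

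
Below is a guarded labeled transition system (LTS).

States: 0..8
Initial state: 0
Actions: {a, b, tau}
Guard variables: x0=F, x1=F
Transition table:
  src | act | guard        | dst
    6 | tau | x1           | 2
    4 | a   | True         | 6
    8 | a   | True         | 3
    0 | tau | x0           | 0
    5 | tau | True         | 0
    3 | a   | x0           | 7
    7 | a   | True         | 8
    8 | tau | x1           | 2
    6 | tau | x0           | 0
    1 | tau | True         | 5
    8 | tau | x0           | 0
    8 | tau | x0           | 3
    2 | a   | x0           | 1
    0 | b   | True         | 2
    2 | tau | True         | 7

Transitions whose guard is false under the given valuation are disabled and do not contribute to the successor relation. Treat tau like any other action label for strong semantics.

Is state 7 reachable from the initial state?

After dropping false guards: 7 live edges.
Layer 0: {0}
Layer 1: {2}  cumulative {0,2}
Layer 2: {7}  cumulative {0,2,7}
Layer 3: {8}  cumulative {0,2,7,8}
Layer 4: {3}  cumulative {0,2,3,7,8}
Reach set: {0,2,3,7,8}
witness 7: b·tau

Answer: REACHABLE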